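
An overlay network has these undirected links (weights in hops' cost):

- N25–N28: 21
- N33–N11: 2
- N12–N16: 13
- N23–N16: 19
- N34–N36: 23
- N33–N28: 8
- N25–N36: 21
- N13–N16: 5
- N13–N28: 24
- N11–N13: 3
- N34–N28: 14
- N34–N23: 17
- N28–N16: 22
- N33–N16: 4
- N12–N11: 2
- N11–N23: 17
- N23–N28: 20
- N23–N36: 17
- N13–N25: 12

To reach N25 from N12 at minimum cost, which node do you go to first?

N11

Compare a few routes:
N12–N11–N33–N16–N13–N25: 2+2+4+5+12 = 25
N12–N11–N33–N28–N25: 2+2+8+21 = 33
N12–N16–N13–N25: 13+5+12 = 30
N12–N11–N13–N25: 2+3+12 = 17
The minimum is 17 hops' cost via N12–N11–N13–N25.
So from N12 the first move is to N11.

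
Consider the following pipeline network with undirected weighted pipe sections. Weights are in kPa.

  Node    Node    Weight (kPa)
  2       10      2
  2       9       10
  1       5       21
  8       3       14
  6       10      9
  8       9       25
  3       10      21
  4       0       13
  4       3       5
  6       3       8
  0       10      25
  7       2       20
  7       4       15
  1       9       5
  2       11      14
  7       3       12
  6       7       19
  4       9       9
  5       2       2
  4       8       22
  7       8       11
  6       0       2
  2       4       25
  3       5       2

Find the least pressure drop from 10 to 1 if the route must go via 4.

25 kPa

Best 10 to 4: 10 → 2 → 5 → 3 → 4 costing 11
Best 4 to 1: 4 → 9 → 1 costing 14
Total via 4: 11 + 14 = 25 kPa.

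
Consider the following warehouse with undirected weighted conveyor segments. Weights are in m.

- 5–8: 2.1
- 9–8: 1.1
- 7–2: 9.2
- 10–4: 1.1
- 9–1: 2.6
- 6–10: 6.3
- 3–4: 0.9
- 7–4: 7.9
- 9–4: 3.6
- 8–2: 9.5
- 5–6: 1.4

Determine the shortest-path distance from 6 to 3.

Compare a few routes:
6–5–8–9–4–3: 1.4+2.1+1.1+3.6+0.9 = 9.1
6–10–4–3: 6.3+1.1+0.9 = 8.3
The minimum is 8.3 m via 6–10–4–3.

8.3 m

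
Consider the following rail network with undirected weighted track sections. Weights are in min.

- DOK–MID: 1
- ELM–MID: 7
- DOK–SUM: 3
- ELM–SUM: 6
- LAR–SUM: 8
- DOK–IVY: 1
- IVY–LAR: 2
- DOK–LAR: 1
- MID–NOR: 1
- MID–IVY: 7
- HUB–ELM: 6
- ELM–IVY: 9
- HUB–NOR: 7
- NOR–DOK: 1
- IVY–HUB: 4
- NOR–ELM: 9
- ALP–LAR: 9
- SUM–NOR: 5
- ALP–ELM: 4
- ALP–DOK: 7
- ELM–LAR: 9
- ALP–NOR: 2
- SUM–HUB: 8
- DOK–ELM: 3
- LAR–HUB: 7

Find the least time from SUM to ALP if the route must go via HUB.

16 min

Best SUM to HUB: SUM–HUB costing 8
Shortest HUB→ALP: HUB–IVY–DOK–NOR–ALP = 8
Total via HUB: 8 + 8 = 16 min.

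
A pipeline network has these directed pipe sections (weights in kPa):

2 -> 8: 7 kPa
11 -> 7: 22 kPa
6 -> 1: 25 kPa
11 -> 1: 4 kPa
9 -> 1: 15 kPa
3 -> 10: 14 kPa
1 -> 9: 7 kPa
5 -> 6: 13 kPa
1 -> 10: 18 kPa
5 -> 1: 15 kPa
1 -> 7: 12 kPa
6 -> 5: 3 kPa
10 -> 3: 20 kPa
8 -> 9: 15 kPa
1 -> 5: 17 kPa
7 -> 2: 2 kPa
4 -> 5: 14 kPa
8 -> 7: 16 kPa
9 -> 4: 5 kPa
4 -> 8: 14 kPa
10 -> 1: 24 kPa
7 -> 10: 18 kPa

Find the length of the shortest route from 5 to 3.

Candidate routes:
5 - 1 - 7 - 10 - 3: 15+12+18+20 = 65
5 - 1 - 10 - 3: 15+18+20 = 53
The minimum is 53 kPa via 5 - 1 - 10 - 3.

53 kPa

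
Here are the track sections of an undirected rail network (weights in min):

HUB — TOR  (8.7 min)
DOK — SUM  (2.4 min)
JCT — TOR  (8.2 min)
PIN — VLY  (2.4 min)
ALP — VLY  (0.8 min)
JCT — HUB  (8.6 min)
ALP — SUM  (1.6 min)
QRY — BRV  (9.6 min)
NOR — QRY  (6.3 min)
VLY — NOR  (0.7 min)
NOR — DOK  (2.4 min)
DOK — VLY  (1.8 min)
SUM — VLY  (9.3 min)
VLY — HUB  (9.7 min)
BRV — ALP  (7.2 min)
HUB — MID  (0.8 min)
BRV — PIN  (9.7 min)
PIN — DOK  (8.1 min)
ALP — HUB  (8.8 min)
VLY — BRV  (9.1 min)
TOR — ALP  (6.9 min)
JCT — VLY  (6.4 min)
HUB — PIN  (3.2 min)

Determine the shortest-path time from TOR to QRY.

Settle nodes by increasing distance from TOR:
TOR: 0
ALP: 6.9  (via TOR)
VLY: 7.7  (via ALP)
JCT: 8.2  (via TOR)
NOR: 8.4  (via VLY)
SUM: 8.5  (via ALP)
HUB: 8.7  (via TOR)
DOK: 9.5  (via VLY)
MID: 9.5  (via HUB)
PIN: 10.1  (via VLY)
BRV: 14.1  (via ALP)
QRY: 14.7  (via NOR)
Shortest route: TOR → ALP → VLY → NOR → QRY = 14.7 min.

14.7 min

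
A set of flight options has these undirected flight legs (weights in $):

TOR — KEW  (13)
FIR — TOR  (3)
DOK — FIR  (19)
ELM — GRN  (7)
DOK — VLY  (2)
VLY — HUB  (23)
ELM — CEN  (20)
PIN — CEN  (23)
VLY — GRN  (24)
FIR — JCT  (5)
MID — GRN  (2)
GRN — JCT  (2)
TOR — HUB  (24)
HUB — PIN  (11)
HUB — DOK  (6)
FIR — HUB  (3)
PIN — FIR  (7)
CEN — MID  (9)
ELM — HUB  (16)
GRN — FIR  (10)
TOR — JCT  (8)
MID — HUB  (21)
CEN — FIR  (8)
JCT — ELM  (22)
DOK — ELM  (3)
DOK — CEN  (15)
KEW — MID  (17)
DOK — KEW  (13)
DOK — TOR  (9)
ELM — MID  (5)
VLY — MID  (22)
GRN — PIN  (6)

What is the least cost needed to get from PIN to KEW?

$23

Enumerating some paths:
PIN–FIR–TOR–KEW: 7+3+13 = 23
PIN–GRN–MID–KEW: 6+2+17 = 25
PIN–GRN–JCT–FIR–TOR–KEW: 6+2+5+3+13 = 29
PIN–GRN–JCT–TOR–KEW: 6+2+8+13 = 29
Cheapest is PIN–FIR–TOR–KEW at $23.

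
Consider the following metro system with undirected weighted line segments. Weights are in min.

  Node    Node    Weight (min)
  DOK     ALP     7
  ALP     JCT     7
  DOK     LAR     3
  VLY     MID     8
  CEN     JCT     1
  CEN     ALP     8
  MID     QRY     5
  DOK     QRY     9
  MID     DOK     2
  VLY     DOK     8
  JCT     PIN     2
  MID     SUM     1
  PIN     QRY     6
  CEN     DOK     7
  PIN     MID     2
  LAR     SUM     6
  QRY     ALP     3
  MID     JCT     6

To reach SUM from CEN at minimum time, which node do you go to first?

Enumerating some paths:
CEN - JCT - PIN - MID - SUM: 1+2+2+1 = 6
CEN - JCT - MID - SUM: 1+6+1 = 8
The minimum is 6 min via CEN - JCT - PIN - MID - SUM.
So from CEN the first move is to JCT.

JCT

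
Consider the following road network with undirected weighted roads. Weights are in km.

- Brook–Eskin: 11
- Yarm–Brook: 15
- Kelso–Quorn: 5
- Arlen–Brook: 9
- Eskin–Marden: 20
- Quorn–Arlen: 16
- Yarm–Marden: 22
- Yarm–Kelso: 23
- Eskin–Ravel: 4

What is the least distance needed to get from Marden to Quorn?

50 km

Shortest distances from Marden:
Marden: 0
Eskin: 20  (via Marden)
Yarm: 22  (via Marden)
Ravel: 24  (via Eskin)
Brook: 31  (via Eskin)
Arlen: 40  (via Brook)
Kelso: 45  (via Yarm)
Quorn: 50  (via Kelso)
Shortest route: Marden–Yarm–Kelso–Quorn = 50 km.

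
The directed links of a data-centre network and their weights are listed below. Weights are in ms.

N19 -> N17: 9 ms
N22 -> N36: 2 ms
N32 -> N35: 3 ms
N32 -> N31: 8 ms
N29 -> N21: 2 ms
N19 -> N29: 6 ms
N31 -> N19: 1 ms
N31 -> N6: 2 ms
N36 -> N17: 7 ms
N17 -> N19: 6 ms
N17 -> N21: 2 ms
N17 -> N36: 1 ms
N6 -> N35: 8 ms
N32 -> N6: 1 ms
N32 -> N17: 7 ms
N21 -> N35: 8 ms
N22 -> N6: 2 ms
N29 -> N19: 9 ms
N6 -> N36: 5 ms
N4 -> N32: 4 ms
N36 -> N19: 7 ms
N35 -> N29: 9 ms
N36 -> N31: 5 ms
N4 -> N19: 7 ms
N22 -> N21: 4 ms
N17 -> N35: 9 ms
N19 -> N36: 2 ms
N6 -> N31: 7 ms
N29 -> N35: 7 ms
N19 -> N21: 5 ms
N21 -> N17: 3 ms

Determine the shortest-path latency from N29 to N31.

11 ms

Shortest distances from N29:
N29: 0
N21: 2  (via N29)
N17: 5  (via N21)
N36: 6  (via N17)
N35: 7  (via N29)
N19: 9  (via N29)
N31: 11  (via N36)
Shortest route: N29–N21–N17–N36–N31 = 11 ms.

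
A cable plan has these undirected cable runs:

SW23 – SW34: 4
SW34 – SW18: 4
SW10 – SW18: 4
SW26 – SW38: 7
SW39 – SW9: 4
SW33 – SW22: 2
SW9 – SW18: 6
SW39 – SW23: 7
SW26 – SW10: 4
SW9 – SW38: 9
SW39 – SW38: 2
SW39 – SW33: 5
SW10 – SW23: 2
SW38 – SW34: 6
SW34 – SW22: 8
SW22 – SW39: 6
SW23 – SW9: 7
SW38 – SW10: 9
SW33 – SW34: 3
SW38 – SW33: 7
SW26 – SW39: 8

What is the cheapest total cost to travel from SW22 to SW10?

11

Candidate routes:
SW22 → SW33 → SW34 → SW23 → SW10: 2+3+4+2 = 11
SW22 → SW34 → SW23 → SW10: 8+4+2 = 14
SW22 → SW33 → SW34 → SW18 → SW10: 2+3+4+4 = 13
The minimum is 11 via SW22 → SW33 → SW34 → SW23 → SW10.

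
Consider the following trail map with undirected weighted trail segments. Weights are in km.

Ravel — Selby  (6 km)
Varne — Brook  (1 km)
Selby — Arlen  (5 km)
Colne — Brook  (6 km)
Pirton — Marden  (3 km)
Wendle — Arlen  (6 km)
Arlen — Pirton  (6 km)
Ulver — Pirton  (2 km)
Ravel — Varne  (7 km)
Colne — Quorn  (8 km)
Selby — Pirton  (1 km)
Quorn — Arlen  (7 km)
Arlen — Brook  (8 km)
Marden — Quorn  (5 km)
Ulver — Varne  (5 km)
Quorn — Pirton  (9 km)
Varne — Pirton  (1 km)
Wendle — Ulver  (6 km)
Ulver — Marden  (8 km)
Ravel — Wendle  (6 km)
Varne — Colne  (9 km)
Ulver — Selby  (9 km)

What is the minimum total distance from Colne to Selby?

9 km

Candidate routes:
Colne → Brook → Varne → Pirton → Selby: 6+1+1+1 = 9
Colne → Brook → Varne → Ulver → Pirton → Selby: 6+1+5+2+1 = 15
Colne → Varne → Pirton → Selby: 9+1+1 = 11
Cheapest is Colne → Brook → Varne → Pirton → Selby at 9 km.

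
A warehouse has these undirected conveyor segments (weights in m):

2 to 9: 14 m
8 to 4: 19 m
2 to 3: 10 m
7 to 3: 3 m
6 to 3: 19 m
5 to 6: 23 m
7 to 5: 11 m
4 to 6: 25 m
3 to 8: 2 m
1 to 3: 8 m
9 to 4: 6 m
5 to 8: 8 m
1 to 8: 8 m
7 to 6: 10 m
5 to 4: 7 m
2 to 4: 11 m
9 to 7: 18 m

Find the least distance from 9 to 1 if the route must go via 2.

32 m

Shortest 9→2: 9 → 2 = 14
Best 2 to 1: 2 → 3 → 1 costing 18
Total via 2: 14 + 18 = 32 m.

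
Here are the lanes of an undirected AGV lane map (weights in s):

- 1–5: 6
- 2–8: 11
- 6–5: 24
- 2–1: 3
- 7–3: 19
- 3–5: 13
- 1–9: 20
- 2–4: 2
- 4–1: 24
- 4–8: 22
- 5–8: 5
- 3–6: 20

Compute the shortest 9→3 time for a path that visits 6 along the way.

70 s

Shortest 9→6: 9 → 1 → 5 → 6 = 50
Shortest 6→3: 6 → 3 = 20
Total via 6: 50 + 20 = 70 s.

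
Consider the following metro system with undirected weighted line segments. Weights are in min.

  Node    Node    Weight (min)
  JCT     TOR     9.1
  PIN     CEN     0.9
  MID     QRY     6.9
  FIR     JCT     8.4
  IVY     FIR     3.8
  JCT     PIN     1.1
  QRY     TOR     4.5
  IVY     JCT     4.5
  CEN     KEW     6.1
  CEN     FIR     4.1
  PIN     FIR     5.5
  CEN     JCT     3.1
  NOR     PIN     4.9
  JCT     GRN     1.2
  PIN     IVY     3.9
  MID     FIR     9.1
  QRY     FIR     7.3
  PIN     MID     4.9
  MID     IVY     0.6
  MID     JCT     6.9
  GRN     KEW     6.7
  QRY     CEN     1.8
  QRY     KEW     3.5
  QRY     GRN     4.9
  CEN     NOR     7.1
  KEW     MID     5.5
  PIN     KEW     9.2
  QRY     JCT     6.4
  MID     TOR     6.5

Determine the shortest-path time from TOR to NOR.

Candidate routes:
TOR → JCT → PIN → NOR: 9.1+1.1+4.9 = 15.1
TOR → QRY → CEN → NOR: 4.5+1.8+7.1 = 13.4
TOR → QRY → CEN → PIN → NOR: 4.5+1.8+0.9+4.9 = 12.1
Cheapest is TOR → QRY → CEN → PIN → NOR at 12.1 min.

12.1 min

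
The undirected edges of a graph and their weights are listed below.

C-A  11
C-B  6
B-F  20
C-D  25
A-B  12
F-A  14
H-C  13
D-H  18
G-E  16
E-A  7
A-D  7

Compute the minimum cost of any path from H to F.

38

Enumerating some paths:
H → C → B → F: 13+6+20 = 39
H → C → A → F: 13+11+14 = 38
The minimum is 38 via H → C → A → F.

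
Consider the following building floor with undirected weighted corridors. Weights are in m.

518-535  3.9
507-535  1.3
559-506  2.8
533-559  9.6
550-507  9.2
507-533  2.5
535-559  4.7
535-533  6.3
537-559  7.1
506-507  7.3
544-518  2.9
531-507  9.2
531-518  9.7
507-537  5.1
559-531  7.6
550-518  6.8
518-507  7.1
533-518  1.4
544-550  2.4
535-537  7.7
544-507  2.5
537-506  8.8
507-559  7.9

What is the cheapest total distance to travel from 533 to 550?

6.7 m

Settle nodes by increasing distance from 533:
533: 0
518: 1.4  (via 533)
507: 2.5  (via 533)
535: 3.8  (via 507)
544: 4.3  (via 518)
550: 6.7  (via 544)
Shortest route: 533 → 518 → 544 → 550 = 6.7 m.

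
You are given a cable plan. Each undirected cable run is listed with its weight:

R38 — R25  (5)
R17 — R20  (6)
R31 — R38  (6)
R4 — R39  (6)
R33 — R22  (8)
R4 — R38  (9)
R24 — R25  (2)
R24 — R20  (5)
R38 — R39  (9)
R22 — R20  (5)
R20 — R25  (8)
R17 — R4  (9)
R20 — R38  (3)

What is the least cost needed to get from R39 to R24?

16

Settle nodes by increasing distance from R39:
R39: 0
R4: 6  (via R39)
R38: 9  (via R39)
R20: 12  (via R38)
R25: 14  (via R38)
R31: 15  (via R38)
R17: 15  (via R4)
R24: 16  (via R25)
Shortest route: R39 → R38 → R25 → R24 = 16.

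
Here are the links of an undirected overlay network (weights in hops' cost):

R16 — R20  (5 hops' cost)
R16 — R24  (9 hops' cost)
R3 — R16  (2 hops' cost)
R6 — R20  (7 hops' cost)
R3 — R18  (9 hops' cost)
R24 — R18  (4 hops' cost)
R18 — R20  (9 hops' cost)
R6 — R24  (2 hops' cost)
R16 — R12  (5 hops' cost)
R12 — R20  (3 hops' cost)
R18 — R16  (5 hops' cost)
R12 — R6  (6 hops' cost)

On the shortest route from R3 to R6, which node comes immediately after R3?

R16

Enumerating some paths:
R3 - R16 - R20 - R6: 2+5+7 = 14
R3 - R16 - R12 - R6: 2+5+6 = 13
The minimum is 13 hops' cost via R3 - R16 - R12 - R6.
So from R3 the first move is to R16.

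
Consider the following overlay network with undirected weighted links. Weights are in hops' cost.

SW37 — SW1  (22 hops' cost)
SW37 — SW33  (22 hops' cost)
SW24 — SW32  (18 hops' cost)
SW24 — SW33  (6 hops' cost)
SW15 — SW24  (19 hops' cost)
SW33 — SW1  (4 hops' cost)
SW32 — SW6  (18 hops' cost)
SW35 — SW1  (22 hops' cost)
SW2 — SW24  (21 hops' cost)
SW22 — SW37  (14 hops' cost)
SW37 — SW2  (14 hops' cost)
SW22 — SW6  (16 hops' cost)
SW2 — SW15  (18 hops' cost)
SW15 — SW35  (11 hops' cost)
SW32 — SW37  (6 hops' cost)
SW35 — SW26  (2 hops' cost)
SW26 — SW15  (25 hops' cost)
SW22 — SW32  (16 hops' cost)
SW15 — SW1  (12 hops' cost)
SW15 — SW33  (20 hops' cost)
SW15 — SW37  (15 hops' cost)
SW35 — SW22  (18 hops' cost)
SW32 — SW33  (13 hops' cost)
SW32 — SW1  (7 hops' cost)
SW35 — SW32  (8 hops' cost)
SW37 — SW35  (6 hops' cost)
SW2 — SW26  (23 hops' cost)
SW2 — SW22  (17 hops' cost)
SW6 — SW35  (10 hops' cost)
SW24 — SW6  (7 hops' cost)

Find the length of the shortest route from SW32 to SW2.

20 hops' cost

Compare a few routes:
SW32 → SW37 → SW2: 6+14 = 20
SW32 → SW35 → SW26 → SW2: 8+2+23 = 33
SW32 → SW35 → SW37 → SW2: 8+6+14 = 28
SW32 → SW22 → SW2: 16+17 = 33
Cheapest is SW32 → SW37 → SW2 at 20 hops' cost.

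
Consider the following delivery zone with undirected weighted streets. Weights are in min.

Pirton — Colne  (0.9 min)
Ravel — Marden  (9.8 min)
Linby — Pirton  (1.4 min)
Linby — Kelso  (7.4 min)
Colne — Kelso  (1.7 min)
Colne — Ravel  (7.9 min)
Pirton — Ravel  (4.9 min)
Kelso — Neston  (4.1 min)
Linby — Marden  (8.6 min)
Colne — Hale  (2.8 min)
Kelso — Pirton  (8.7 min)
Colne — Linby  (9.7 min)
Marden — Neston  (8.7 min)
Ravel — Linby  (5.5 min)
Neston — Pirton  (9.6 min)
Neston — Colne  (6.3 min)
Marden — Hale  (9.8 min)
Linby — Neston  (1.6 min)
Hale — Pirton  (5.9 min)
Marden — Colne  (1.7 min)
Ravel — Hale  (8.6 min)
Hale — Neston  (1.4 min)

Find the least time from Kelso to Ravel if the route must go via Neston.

11.2 min

Best Kelso to Neston: Kelso–Neston costing 4.1
Best Neston to Ravel: Neston–Linby–Ravel costing 7.1
Total via Neston: 4.1 + 7.1 = 11.2 min.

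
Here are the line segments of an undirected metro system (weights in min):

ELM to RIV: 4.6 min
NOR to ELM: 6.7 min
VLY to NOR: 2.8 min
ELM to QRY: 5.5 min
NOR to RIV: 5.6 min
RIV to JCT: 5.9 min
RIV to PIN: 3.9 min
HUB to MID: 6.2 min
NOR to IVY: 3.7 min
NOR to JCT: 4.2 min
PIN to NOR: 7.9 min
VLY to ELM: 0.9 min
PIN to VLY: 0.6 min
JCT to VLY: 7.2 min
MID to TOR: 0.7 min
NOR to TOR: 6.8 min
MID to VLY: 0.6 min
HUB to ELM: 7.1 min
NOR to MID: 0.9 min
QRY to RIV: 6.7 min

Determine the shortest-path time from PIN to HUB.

Running Dijkstra from PIN:
PIN: 0
VLY: 0.6  (via PIN)
MID: 1.2  (via VLY)
ELM: 1.5  (via VLY)
TOR: 1.9  (via MID)
NOR: 2.1  (via MID)
RIV: 3.9  (via PIN)
IVY: 5.8  (via NOR)
JCT: 6.3  (via NOR)
QRY: 7  (via ELM)
HUB: 7.4  (via MID)
Shortest route: PIN–VLY–MID–HUB = 7.4 min.

7.4 min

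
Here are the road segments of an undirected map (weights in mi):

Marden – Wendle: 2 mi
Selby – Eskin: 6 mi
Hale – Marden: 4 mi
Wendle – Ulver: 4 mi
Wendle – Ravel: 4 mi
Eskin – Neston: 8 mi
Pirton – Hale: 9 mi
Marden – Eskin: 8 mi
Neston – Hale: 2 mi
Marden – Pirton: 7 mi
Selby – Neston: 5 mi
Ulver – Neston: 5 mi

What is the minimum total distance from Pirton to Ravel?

Shortest distances from Pirton:
Pirton: 0
Marden: 7  (via Pirton)
Hale: 9  (via Pirton)
Wendle: 9  (via Marden)
Neston: 11  (via Hale)
Ravel: 13  (via Wendle)
Shortest route: Pirton–Marden–Wendle–Ravel = 13 mi.

13 mi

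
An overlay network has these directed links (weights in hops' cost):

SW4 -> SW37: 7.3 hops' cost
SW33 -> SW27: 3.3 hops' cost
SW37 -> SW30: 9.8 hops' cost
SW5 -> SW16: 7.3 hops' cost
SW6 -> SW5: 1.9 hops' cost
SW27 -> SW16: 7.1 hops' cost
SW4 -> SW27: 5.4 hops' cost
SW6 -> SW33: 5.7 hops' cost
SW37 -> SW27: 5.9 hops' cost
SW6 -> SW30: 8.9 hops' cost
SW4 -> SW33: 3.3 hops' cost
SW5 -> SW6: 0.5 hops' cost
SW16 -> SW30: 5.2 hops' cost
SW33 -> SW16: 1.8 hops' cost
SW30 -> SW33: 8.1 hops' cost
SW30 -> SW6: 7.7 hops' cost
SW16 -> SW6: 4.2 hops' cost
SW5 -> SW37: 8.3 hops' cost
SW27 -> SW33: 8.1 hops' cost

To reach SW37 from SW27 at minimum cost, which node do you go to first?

SW16

Compare a few routes:
SW27 → SW33 → SW16 → SW6 → SW5 → SW37: 8.1+1.8+4.2+1.9+8.3 = 24.3
SW27 → SW16 → SW6 → SW5 → SW37: 7.1+4.2+1.9+8.3 = 21.5
The minimum is 21.5 hops' cost via SW27 → SW16 → SW6 → SW5 → SW37.
So from SW27 the first move is to SW16.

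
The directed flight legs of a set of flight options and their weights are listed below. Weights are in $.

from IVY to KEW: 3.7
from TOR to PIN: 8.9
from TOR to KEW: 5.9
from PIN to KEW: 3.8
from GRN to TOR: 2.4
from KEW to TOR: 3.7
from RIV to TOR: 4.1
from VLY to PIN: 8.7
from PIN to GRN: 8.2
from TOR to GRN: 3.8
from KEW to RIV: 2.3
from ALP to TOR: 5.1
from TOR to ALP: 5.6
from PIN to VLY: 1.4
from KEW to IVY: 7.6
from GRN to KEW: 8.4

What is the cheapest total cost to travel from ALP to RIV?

Running Dijkstra from ALP:
ALP: 0
TOR: 5.1  (via ALP)
GRN: 8.9  (via TOR)
KEW: 11  (via TOR)
RIV: 13.3  (via KEW)
Shortest route: ALP → TOR → KEW → RIV = $13.3.

$13.3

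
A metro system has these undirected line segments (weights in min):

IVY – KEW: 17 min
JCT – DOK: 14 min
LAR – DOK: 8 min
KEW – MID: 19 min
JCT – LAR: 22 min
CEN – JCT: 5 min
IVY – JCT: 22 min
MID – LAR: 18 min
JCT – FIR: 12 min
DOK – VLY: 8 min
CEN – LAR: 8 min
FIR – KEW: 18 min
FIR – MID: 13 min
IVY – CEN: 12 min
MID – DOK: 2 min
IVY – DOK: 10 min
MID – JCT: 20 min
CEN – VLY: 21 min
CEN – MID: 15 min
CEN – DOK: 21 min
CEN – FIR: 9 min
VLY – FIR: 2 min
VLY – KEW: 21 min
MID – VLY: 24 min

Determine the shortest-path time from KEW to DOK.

Running Dijkstra from KEW:
KEW: 0
IVY: 17  (via KEW)
FIR: 18  (via KEW)
MID: 19  (via KEW)
VLY: 20  (via FIR)
DOK: 21  (via MID)
Shortest route: KEW → MID → DOK = 21 min.

21 min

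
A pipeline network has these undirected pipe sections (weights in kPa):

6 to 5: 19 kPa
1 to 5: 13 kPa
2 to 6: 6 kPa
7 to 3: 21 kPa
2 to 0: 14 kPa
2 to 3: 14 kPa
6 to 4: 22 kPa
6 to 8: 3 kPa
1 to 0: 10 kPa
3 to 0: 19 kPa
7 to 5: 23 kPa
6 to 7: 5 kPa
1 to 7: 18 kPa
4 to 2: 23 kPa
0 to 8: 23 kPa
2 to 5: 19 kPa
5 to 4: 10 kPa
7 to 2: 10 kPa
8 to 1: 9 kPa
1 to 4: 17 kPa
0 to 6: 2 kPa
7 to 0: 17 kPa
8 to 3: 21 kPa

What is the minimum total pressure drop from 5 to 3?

Running Dijkstra from 5:
5: 0
4: 10  (via 5)
1: 13  (via 5)
2: 19  (via 5)
6: 19  (via 5)
0: 21  (via 6)
8: 22  (via 1)
7: 23  (via 5)
3: 33  (via 2)
Shortest route: 5 → 2 → 3 = 33 kPa.

33 kPa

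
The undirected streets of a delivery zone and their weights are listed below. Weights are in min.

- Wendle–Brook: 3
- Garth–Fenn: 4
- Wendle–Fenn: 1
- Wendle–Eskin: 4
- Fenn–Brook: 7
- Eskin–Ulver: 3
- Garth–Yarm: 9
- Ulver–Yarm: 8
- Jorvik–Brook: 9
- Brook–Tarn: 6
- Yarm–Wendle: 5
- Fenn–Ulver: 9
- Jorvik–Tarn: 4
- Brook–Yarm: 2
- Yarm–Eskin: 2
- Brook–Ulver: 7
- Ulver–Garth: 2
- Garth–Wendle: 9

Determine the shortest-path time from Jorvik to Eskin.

13 min

Compare a few routes:
Jorvik–Brook–Yarm–Eskin: 9+2+2 = 13
Jorvik–Tarn–Brook–Yarm–Eskin: 4+6+2+2 = 14
Jorvik–Brook–Wendle–Eskin: 9+3+4 = 16
The minimum is 13 min via Jorvik–Brook–Yarm–Eskin.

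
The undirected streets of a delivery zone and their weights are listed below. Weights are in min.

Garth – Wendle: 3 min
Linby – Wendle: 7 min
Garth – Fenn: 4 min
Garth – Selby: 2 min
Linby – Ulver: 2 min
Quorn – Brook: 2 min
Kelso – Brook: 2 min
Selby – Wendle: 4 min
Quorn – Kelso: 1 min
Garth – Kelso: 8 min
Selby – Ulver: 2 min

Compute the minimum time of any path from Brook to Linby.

Shortest distances from Brook:
Brook: 0
Quorn: 2  (via Brook)
Kelso: 2  (via Brook)
Garth: 10  (via Kelso)
Selby: 12  (via Garth)
Wendle: 13  (via Garth)
Fenn: 14  (via Garth)
Ulver: 14  (via Selby)
Linby: 16  (via Ulver)
Shortest route: Brook → Kelso → Garth → Selby → Ulver → Linby = 16 min.

16 min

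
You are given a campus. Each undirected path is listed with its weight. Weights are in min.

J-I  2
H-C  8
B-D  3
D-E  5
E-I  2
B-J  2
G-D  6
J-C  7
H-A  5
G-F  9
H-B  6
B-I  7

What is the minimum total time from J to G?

11 min

Settle nodes by increasing distance from J:
J: 0
B: 2  (via J)
I: 2  (via J)
E: 4  (via I)
D: 5  (via B)
C: 7  (via J)
H: 8  (via B)
G: 11  (via D)
Shortest route: J → B → D → G = 11 min.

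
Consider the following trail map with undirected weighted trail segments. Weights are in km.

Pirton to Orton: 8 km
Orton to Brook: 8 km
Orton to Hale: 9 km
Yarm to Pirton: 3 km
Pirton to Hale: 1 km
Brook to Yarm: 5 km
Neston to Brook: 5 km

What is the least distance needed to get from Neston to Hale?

Candidate routes:
Neston - Brook - Orton - Hale: 5+8+9 = 22
Neston - Brook - Yarm - Pirton - Hale: 5+5+3+1 = 14
Neston - Brook - Orton - Pirton - Hale: 5+8+8+1 = 22
The minimum is 14 km via Neston - Brook - Yarm - Pirton - Hale.

14 km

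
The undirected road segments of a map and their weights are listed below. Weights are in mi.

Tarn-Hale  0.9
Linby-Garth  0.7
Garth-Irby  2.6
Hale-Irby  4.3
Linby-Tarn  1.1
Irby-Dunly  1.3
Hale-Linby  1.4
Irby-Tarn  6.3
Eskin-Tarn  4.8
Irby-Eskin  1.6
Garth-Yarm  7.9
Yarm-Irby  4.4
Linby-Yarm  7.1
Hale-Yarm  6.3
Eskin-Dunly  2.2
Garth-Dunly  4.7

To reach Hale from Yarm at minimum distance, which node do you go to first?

Hale

Compare a few routes:
Yarm → Linby → Hale: 7.1+1.4 = 8.5
Yarm → Hale: 6.3 = 6.3
Cheapest is Yarm → Hale at 6.3 mi.
So from Yarm the first move is to Hale.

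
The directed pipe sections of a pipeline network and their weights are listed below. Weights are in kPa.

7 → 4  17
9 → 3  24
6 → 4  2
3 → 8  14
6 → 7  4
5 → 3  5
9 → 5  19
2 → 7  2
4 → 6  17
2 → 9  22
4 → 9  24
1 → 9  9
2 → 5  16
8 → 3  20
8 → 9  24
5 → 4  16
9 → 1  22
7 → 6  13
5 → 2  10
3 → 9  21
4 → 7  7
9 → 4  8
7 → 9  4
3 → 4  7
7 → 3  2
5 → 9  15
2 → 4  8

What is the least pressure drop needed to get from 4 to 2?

Settle nodes by increasing distance from 4:
4: 0
7: 7  (via 4)
3: 9  (via 7)
9: 11  (via 7)
6: 17  (via 4)
8: 23  (via 3)
5: 30  (via 9)
1: 33  (via 9)
2: 40  (via 5)
Shortest route: 4 → 7 → 9 → 5 → 2 = 40 kPa.

40 kPa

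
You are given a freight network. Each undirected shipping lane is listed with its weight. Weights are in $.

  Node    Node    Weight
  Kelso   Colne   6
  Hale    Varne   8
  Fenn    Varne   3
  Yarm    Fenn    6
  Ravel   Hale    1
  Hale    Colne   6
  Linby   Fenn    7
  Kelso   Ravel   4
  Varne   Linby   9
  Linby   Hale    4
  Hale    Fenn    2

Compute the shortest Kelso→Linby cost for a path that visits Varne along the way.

Shortest Kelso→Varne: Kelso → Ravel → Hale → Fenn → Varne = 10
Best Varne to Linby: Varne → Linby costing 9
Total via Varne: 10 + 9 = $19.

$19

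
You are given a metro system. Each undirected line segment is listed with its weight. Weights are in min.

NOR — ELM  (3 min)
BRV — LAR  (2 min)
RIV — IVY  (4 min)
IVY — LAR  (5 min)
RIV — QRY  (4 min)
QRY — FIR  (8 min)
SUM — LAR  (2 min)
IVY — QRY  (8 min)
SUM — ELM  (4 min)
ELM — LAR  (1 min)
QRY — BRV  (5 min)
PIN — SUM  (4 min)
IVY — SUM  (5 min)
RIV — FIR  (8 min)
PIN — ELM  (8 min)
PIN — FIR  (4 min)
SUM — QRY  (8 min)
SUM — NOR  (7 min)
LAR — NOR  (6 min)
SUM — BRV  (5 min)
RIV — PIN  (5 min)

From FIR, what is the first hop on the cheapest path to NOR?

PIN

Compare a few routes:
FIR–PIN–SUM–LAR–ELM–NOR: 4+4+2+1+3 = 14
FIR–PIN–ELM–NOR: 4+8+3 = 15
FIR–PIN–SUM–ELM–NOR: 4+4+4+3 = 15
Cheapest is FIR–PIN–SUM–LAR–ELM–NOR at 14 min.
So from FIR the first move is to PIN.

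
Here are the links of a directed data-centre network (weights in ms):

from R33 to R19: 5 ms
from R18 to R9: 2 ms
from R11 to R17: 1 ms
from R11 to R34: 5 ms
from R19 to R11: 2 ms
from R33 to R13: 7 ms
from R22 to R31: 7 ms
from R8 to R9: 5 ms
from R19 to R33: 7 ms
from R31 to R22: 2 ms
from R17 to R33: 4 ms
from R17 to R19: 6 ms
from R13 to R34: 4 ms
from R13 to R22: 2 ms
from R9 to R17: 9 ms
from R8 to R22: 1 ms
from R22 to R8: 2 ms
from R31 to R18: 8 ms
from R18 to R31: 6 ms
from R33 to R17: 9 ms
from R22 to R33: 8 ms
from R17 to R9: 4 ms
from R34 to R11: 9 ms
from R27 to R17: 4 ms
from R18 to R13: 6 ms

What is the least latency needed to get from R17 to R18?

Compare a few routes:
R17 → R19 → R33 → R13 → R22 → R31 → R18: 6+7+7+2+7+8 = 37
R17 → R33 → R13 → R22 → R31 → R18: 4+7+2+7+8 = 28
The minimum is 28 ms via R17 → R33 → R13 → R22 → R31 → R18.

28 ms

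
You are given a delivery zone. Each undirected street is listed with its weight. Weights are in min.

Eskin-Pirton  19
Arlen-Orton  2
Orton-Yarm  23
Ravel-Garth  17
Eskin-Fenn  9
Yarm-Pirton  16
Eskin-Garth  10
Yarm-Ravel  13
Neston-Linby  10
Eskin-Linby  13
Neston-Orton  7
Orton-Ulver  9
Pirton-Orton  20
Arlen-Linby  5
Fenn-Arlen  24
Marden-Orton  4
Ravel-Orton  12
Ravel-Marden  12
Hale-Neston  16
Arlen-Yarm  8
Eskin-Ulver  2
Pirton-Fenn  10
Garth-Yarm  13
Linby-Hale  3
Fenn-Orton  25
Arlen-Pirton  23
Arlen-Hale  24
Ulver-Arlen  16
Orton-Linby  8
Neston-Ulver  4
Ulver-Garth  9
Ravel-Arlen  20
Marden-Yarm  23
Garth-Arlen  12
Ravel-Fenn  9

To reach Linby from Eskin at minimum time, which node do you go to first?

Candidate routes:
Eskin - Linby: 13 = 13
Eskin - Ulver - Neston - Linby: 2+4+10 = 16
Cheapest is Eskin - Linby at 13 min.
So from Eskin the first move is to Linby.

Linby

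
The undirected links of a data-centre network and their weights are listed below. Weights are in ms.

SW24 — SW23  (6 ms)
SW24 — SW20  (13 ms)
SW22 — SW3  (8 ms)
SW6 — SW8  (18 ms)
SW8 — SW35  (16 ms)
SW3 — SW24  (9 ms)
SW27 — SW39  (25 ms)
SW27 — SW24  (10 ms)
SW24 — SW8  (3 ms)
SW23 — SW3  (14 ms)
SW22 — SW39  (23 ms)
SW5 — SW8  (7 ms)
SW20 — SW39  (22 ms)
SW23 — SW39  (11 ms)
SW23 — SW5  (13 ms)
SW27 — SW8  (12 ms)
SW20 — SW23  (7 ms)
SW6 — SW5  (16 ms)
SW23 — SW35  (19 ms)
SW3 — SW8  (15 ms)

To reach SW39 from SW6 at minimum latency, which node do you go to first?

SW8

Enumerating some paths:
SW6–SW5–SW8–SW24–SW23–SW39: 16+7+3+6+11 = 43
SW6–SW8–SW5–SW23–SW39: 18+7+13+11 = 49
SW6–SW5–SW23–SW39: 16+13+11 = 40
SW6–SW8–SW24–SW23–SW39: 18+3+6+11 = 38
Cheapest is SW6–SW8–SW24–SW23–SW39 at 38 ms.
So from SW6 the first move is to SW8.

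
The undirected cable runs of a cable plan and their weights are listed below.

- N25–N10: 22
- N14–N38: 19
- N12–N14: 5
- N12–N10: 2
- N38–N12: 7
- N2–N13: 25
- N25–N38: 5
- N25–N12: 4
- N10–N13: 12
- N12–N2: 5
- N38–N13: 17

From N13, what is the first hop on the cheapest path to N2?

Compare a few routes:
N13 - N10 - N12 - N2: 12+2+5 = 19
N13 - N2: 25 = 25
N13 - N38 - N12 - N2: 17+7+5 = 29
The minimum is 19 via N13 - N10 - N12 - N2.
So from N13 the first move is to N10.

N10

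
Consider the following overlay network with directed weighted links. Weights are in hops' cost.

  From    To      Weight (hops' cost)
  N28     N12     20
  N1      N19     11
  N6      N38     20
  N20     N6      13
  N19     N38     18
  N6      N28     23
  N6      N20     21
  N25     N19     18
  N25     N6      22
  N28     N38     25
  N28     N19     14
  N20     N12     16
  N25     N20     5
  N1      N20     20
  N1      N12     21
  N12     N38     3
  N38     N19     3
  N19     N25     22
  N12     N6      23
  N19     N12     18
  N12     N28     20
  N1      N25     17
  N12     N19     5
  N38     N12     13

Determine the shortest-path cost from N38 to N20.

Enumerating some paths:
N38–N12–N19–N25–N20: 13+5+22+5 = 45
N38–N19–N25–N20: 3+22+5 = 30
Cheapest is N38–N19–N25–N20 at 30 hops' cost.

30 hops' cost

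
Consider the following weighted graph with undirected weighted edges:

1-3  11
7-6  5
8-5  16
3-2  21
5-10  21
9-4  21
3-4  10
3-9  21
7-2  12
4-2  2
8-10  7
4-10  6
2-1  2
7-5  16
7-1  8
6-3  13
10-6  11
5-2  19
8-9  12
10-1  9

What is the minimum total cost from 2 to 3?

12

Settle nodes by increasing distance from 2:
2: 0
1: 2  (via 2)
4: 2  (via 2)
10: 8  (via 4)
7: 10  (via 1)
3: 12  (via 4)
Shortest route: 2 → 4 → 3 = 12.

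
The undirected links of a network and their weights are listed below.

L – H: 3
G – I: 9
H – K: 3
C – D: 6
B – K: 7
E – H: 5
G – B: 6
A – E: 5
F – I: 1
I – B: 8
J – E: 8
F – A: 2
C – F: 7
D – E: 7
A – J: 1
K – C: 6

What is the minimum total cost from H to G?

Enumerating some paths:
H–E–A–F–I–G: 5+5+2+1+9 = 22
H–E–J–A–F–I–G: 5+8+1+2+1+9 = 26
H–K–B–G: 3+7+6 = 16
Cheapest is H–K–B–G at 16.

16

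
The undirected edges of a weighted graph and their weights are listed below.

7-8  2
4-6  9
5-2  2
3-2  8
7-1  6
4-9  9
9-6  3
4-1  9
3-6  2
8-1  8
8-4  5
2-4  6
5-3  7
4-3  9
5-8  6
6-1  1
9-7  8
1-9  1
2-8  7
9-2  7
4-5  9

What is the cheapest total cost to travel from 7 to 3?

9

Enumerating some paths:
7 → 9 → 1 → 6 → 3: 8+1+1+2 = 12
7 → 1 → 9 → 6 → 3: 6+1+3+2 = 12
7 → 1 → 6 → 3: 6+1+2 = 9
The minimum is 9 via 7 → 1 → 6 → 3.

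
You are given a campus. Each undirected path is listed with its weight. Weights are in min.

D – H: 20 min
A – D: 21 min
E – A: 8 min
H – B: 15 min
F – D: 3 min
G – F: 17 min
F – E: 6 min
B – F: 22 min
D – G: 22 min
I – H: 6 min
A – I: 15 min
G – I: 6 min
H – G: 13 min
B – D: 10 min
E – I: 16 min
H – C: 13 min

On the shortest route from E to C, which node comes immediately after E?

Compare a few routes:
E–I–H–C: 16+6+13 = 35
E–F–D–H–C: 6+3+20+13 = 42
The minimum is 35 min via E–I–H–C.
So from E the first move is to I.

I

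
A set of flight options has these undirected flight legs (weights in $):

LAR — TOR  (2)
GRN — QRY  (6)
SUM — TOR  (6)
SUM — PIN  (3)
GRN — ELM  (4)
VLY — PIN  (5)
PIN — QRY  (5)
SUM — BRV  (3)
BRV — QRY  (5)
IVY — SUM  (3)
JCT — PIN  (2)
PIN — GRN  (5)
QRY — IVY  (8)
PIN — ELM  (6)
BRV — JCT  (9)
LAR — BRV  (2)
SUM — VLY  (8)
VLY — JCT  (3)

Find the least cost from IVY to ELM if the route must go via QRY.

Best IVY to QRY: IVY–QRY costing 8
Shortest QRY→ELM: QRY–GRN–ELM = 10
Total via QRY: 8 + 10 = $18.

$18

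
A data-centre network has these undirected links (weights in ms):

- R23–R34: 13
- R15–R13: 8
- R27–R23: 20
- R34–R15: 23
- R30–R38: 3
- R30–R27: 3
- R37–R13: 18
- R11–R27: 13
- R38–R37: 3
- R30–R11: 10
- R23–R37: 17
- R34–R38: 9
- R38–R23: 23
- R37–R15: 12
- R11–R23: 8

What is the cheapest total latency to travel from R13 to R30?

24 ms

Shortest distances from R13:
R13: 0
R15: 8  (via R13)
R37: 18  (via R13)
R38: 21  (via R37)
R30: 24  (via R38)
Shortest route: R13–R37–R38–R30 = 24 ms.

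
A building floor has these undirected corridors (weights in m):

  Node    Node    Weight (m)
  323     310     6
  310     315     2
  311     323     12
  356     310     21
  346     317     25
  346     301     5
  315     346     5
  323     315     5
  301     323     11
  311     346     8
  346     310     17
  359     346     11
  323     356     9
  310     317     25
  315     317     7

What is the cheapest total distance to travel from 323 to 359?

21 m

Shortest distances from 323:
323: 0
315: 5  (via 323)
310: 6  (via 323)
356: 9  (via 323)
346: 10  (via 315)
301: 11  (via 323)
311: 12  (via 323)
317: 12  (via 315)
359: 21  (via 346)
Shortest route: 323–315–346–359 = 21 m.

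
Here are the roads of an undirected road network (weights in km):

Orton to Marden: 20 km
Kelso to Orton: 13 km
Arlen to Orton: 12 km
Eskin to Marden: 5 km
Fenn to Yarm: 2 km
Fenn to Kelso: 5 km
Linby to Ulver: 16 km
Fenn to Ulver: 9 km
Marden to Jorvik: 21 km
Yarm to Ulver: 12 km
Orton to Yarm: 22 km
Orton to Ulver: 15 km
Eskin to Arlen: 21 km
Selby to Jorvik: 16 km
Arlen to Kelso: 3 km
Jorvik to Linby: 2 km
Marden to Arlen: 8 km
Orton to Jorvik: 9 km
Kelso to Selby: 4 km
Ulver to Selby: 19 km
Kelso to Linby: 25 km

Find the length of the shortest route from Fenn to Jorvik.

Candidate routes:
Fenn - Ulver - Linby - Jorvik: 9+16+2 = 27
Fenn - Kelso - Selby - Jorvik: 5+4+16 = 25
The minimum is 25 km via Fenn - Kelso - Selby - Jorvik.

25 km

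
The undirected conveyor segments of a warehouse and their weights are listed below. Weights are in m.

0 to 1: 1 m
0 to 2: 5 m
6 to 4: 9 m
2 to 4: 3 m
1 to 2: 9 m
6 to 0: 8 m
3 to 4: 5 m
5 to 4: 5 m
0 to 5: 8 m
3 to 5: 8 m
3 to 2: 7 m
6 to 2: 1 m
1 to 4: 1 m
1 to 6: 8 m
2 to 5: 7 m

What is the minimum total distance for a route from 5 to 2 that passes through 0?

Shortest 5→0: 5–4–1–0 = 7
Shortest 0→2: 0–2 = 5
Total via 0: 7 + 5 = 12 m.

12 m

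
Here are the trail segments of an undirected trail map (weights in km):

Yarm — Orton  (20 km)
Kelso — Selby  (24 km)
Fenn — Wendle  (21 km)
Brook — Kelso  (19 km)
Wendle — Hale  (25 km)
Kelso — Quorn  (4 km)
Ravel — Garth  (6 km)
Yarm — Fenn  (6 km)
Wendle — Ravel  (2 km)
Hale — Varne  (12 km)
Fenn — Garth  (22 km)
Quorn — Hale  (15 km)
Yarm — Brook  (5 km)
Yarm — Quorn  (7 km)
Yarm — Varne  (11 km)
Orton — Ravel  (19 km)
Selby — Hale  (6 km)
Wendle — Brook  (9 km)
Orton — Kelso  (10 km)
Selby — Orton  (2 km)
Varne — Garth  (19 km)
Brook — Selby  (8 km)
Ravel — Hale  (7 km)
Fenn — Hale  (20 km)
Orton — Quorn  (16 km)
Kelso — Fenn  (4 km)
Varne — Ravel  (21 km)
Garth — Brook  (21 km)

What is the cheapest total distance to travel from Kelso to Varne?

Shortest distances from Kelso:
Kelso: 0
Fenn: 4  (via Kelso)
Quorn: 4  (via Kelso)
Yarm: 10  (via Fenn)
Orton: 10  (via Kelso)
Selby: 12  (via Orton)
Brook: 15  (via Yarm)
Hale: 18  (via Selby)
Varne: 21  (via Yarm)
Shortest route: Kelso → Fenn → Yarm → Varne = 21 km.

21 km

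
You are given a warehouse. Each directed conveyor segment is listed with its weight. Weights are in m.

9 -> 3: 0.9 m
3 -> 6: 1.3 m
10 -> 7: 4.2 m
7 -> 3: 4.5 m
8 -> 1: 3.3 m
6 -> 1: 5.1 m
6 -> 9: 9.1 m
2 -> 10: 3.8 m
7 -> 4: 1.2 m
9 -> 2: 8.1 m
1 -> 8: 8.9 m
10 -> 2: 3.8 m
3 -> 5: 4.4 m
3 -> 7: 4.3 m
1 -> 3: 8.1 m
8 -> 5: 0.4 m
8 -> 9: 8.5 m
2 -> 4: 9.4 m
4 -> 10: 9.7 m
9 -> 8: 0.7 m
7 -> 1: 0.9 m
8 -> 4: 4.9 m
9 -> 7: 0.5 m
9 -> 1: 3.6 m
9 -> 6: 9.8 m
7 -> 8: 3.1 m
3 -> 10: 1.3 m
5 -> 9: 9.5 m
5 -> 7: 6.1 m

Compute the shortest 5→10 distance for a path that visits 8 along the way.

Best 5 to 8: 5–7–8 costing 9.2
Shortest 8→10: 8–9–3–10 = 10.7
Total via 8: 9.2 + 10.7 = 19.9 m.

19.9 m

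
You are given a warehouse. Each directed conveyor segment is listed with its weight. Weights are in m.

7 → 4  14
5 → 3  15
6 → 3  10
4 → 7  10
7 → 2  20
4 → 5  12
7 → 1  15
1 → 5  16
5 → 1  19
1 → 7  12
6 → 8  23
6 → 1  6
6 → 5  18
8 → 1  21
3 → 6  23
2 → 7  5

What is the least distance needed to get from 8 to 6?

75 m

Enumerating some paths:
8 - 1 - 7 - 4 - 5 - 3 - 6: 21+12+14+12+15+23 = 97
8 - 1 - 5 - 3 - 6: 21+16+15+23 = 75
Cheapest is 8 - 1 - 5 - 3 - 6 at 75 m.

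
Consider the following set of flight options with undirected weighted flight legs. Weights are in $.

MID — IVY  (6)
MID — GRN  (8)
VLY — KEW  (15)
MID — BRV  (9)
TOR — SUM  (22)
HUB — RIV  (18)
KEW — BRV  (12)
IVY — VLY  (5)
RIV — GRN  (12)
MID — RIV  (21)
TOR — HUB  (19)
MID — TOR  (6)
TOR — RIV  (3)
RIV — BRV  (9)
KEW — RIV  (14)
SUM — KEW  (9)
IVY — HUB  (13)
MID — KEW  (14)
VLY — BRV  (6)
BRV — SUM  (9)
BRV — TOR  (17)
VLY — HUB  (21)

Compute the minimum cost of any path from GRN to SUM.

$26

Enumerating some paths:
GRN → RIV → BRV → SUM: 12+9+9 = 30
GRN → MID → BRV → SUM: 8+9+9 = 26
GRN → MID → KEW → SUM: 8+14+9 = 31
Cheapest is GRN → MID → BRV → SUM at $26.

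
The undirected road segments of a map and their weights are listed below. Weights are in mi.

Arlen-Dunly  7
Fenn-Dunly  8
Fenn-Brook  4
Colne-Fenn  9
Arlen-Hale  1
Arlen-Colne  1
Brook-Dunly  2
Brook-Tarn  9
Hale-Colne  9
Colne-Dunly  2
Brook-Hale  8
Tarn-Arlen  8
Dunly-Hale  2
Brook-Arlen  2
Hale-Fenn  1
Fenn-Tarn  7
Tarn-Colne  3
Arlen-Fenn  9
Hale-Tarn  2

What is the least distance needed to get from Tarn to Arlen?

3 mi

Settle nodes by increasing distance from Tarn:
Tarn: 0
Hale: 2  (via Tarn)
Arlen: 3  (via Hale)
Shortest route: Tarn → Hale → Arlen = 3 mi.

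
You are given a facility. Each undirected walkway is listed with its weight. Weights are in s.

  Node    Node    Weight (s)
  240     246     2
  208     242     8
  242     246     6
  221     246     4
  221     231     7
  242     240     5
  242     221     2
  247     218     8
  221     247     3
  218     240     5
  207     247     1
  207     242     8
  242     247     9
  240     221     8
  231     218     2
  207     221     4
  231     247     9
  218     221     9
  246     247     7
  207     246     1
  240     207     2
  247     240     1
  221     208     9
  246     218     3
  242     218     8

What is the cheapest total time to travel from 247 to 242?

5 s

Compare a few routes:
247 → 240 → 242: 1+5 = 6
247 → 221 → 242: 3+2 = 5
The minimum is 5 s via 247 → 221 → 242.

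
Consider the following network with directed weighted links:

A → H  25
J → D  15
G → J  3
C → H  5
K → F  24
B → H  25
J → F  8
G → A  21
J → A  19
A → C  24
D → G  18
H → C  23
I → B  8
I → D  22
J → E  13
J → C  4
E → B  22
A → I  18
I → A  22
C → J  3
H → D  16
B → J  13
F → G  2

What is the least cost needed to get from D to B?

Shortest distances from D:
D: 0
G: 18  (via D)
J: 21  (via G)
C: 25  (via J)
F: 29  (via J)
H: 30  (via C)
E: 34  (via J)
A: 39  (via G)
B: 56  (via E)
Shortest route: D–G–J–E–B = 56.

56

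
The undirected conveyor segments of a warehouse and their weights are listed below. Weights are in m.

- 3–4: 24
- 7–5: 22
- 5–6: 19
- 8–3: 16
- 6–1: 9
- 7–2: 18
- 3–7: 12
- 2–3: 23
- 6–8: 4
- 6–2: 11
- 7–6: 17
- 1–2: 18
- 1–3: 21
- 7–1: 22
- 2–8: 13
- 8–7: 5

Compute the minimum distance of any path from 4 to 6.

44 m

Candidate routes:
4–3–7–6: 24+12+17 = 53
4–3–8–6: 24+16+4 = 44
4–3–7–8–6: 24+12+5+4 = 45
The minimum is 44 m via 4–3–8–6.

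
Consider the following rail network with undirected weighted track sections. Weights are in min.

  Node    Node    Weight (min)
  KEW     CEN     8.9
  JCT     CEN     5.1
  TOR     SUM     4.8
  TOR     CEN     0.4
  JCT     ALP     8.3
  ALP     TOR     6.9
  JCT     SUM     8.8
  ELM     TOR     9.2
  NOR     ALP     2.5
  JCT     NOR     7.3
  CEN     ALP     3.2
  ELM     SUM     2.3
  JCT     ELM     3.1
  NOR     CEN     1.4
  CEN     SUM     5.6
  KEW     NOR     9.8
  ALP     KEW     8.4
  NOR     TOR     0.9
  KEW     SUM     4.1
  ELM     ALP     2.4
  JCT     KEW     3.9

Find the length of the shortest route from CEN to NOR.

1.3 min

Shortest distances from CEN:
CEN: 0
TOR: 0.4  (via CEN)
NOR: 1.3  (via TOR)
Shortest route: CEN–TOR–NOR = 1.3 min.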